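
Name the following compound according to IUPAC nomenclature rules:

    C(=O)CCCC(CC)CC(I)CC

5-ethyl-7-iodononanal

Counting along the main chain through the –CHO group gives 9 carbons: the parent is nonane.
The highest-priority functional group is an aldehyde (terminal –CHO), so the name ends in -al.
Choose the numbering such that the aldehyde carbon is C-1 by definition.
With this numbering: an ethyl group at C-5; an iodo group at C-7.
The substituents are ordered alphabetically, ignoring any di-/tri- multipliers.
The name is 5-ethyl-7-iodononanal.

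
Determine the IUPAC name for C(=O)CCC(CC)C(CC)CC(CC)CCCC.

The longest carbon chain that includes the –CHO group has 11 carbons, so the parent hydride is undecane.
The principal characteristic group is an aldehyde (terminal –CHO), named with the suffix -al.
The numbering direction is chosen so that the aldehyde carbon is C-1 by definition.
With this numbering: ethyl groups at C-4 and C-5 and C-7.
The name is 4,5,7-triethylundecanal.

4,5,7-triethylundecanal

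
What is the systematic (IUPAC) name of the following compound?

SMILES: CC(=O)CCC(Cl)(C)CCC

5-chloro-5-methyloctan-2-one

Counting along the main chain through the carbonyl gives 8 carbons: the parent is octane.
A ketone (C=O on an internal carbon) is the principal characteristic group, giving the suffix -one.
Choose the numbering such that numbering from this end puts the carbonyl group at C-2 rather than C-7.
That gives the carbonyl at C-2; a chloro group at C-5; a methyl group at C-5.
Substituent prefixes are cited in alphabetical order (multiplying prefixes like di-/tri- are ignored for ordering).
Assembling the pieces gives 5-chloro-5-methyloctan-2-one.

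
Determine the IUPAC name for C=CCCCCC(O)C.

oct-7-en-2-ol

The longest carbon chain that includes the –OH group and the multiple bond has 8 carbons, so the parent hydride is octane.
The highest-priority functional group is an alcohol (–OH), so the name ends in -ol.
A C=C double bond in the chain gives the infix -ene-.
The numbering direction is chosen so that numbering from this end puts the hydroxyl group at C-2 rather than C-7.
With this numbering: the hydroxyl at C-2; the double bond between C-7 and C-8.
Assembling the pieces gives oct-7-en-2-ol.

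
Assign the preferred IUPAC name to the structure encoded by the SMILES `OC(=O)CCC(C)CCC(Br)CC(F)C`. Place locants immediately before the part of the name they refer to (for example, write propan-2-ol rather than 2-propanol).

Counting along the main chain through the –COOH group gives 10 carbons: the parent is decane.
The highest-priority functional group is a carboxylic acid (terminal –COOH), so the name ends in -oic acid.
The numbering direction is chosen so that the carboxylic acid carbon is C-1 by definition.
This places a bromo group at C-7; a fluoro group at C-9; a methyl group at C-4.
Substituent prefixes are cited in alphabetical order (multiplying prefixes like di-/tri- are ignored for ordering).
Putting it together: 7-bromo-9-fluoro-4-methyldecanoic acid.

7-bromo-9-fluoro-4-methyldecanoic acid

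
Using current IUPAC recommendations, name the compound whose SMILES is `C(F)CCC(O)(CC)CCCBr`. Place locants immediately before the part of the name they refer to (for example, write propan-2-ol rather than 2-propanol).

1-bromo-4-ethyl-7-fluoroheptan-4-ol

The longest chain bearing the –OH group is 7 carbons long (heptane).
The principal characteristic group is an alcohol (–OH), named with the suffix -ol.
Number the chain so that the locant sets are identical either way, so the alphabetically earlier bromo substituent takes the lower locant (1 rather than 7).
With this numbering: the hydroxyl at C-4; a bromo group at C-1; an ethyl group at C-4; a fluoro group at C-7.
Substituent prefixes are cited in alphabetical order (multiplying prefixes like di-/tri- are ignored for ordering).
Putting it together: 1-bromo-4-ethyl-7-fluoroheptan-4-ol.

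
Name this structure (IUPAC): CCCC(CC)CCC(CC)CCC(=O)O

Counting along the main chain through the –COOH group gives 10 carbons: the parent is decane.
A carboxylic acid (terminal –COOH) is the principal characteristic group, giving the suffix -oic acid.
Choose the numbering such that the carboxylic acid carbon is C-1 by definition.
That gives ethyl groups at C-4 and C-7.
The name is 4,7-diethyldecanoic acid.

4,7-diethyldecanoic acid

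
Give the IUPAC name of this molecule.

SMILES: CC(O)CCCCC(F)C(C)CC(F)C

7,10-difluoro-8-methylundecan-2-ol

The longest chain bearing the –OH group is 11 carbons long (undecane).
The principal characteristic group is an alcohol (–OH), named with the suffix -ol.
The numbering direction is chosen so that numbering from this end puts the hydroxyl group at C-2 rather than C-10.
That gives the hydroxyl at C-2; fluoro groups at C-7 and C-10; a methyl group at C-8.
Prefixes are listed alphabetically: fluoro, methyl.
Assembling the pieces gives 7,10-difluoro-8-methylundecan-2-ol.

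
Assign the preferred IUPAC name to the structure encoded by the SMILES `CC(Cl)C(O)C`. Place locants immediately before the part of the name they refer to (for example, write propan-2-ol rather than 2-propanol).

3-chlorobutan-2-ol

Counting along the main chain through the –OH group gives 4 carbons: the parent is butane.
An alcohol (–OH) is the principal characteristic group, giving the suffix -ol.
The numbering direction is chosen so that numbering from this end puts the hydroxyl group at C-2 rather than C-3.
With this numbering: the hydroxyl at C-2; a chloro group at C-3.
The name is 3-chlorobutan-2-ol.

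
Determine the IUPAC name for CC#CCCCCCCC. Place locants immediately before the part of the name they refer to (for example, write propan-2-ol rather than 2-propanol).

dec-2-yne

The longest carbon chain that includes the multiple bond has 10 carbons, so the parent hydride is decane.
There is one C≡C triple bond, indicated by the ending -yne.
The numbering direction is chosen so that numbering from this end puts the triple bond at C-2 rather than C-8.
With this numbering: the triple bond between C-2 and C-3.
Assembling the pieces gives dec-2-yne.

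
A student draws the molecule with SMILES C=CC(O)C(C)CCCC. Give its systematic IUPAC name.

Counting along the main chain through the –OH group and the multiple bond gives 8 carbons: the parent is octane.
The highest-priority functional group is an alcohol (–OH), so the name ends in -ol.
There is one C=C double bond, indicated by the ending -ene.
Number the chain so that numbering from this end puts the hydroxyl group at C-3 rather than C-6.
That gives the hydroxyl at C-3; the double bond between C-1 and C-2; a methyl group at C-4.
Assembling the pieces gives 4-methyloct-1-en-3-ol.

4-methyloct-1-en-3-ol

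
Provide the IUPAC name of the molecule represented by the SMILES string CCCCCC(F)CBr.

1-bromo-2-fluoroheptane

The parent chain contains 7 carbons (heptane).
Choose the numbering such that the substituent locant set {1,2} is lower than {6,7} at the first point of difference.
That gives a bromo group at C-1; a fluoro group at C-2.
Substituent prefixes are cited in alphabetical order (multiplying prefixes like di-/tri- are ignored for ordering).
Assembling the pieces gives 1-bromo-2-fluoroheptane.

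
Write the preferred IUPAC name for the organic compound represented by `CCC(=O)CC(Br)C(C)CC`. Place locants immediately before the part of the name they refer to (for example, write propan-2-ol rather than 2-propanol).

The longest chain bearing the carbonyl is 8 carbons long (octane).
The principal characteristic group is a ketone (C=O on an internal carbon), named with the suffix -one.
The numbering direction is chosen so that numbering from this end puts the carbonyl group at C-3 rather than C-6.
This places the carbonyl at C-3; a bromo group at C-5; a methyl group at C-6.
Prefixes are listed alphabetically: bromo, methyl.
The name is 5-bromo-6-methyloctan-3-one.

5-bromo-6-methyloctan-3-one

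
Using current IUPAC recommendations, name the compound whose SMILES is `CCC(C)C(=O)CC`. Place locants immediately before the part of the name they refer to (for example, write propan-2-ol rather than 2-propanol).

4-methylhexan-3-one

The longest chain bearing the carbonyl is 6 carbons long (hexane).
The principal characteristic group is a ketone (C=O on an internal carbon), named with the suffix -one.
Number the chain so that numbering from this end puts the carbonyl group at C-3 rather than C-4.
With this numbering: the carbonyl at C-3; a methyl group at C-4.
The name is 4-methylhexan-3-one.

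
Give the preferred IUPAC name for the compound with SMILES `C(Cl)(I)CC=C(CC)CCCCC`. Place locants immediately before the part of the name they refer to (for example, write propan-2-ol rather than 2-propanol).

Counting along the main chain through the multiple bond gives 9 carbons: the parent is nonane.
There is one C=C double bond, indicated by the ending -ene.
Choose the numbering such that numbering from this end puts the double bond at C-3 rather than C-6.
With this numbering: the double bond between C-3 and C-4; a chloro group at C-1; an ethyl group at C-4; an iodo group at C-1.
The substituents are ordered alphabetically, ignoring any di-/tri- multipliers.
Putting it together: 1-chloro-4-ethyl-1-iodonon-3-ene.

1-chloro-4-ethyl-1-iodonon-3-ene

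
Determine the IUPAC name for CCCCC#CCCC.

Counting along the main chain through the multiple bond gives 9 carbons: the parent is nonane.
There is one C≡C triple bond, indicated by the ending -yne.
The numbering direction is chosen so that numbering from this end puts the triple bond at C-4 rather than C-5.
This places the triple bond between C-4 and C-5.
The name is non-4-yne.

non-4-yne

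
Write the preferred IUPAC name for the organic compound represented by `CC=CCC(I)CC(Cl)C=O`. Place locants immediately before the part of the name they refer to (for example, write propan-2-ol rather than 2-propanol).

Counting along the main chain through the –CHO group and the multiple bond gives 8 carbons: the parent is octane.
An aldehyde (terminal –CHO) is the principal characteristic group, giving the suffix -al.
The chain contains a C=C double bond, so the unsaturation ending is -ene.
The numbering direction is chosen so that the aldehyde carbon is C-1 by definition.
That gives the double bond between C-6 and C-7; a chloro group at C-2; an iodo group at C-4.
Substituent prefixes are cited in alphabetical order (multiplying prefixes like di-/tri- are ignored for ordering).
Assembling the pieces gives 2-chloro-4-iodooct-6-enal.

2-chloro-4-iodooct-6-enal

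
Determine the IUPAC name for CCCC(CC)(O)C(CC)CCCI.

Counting along the main chain through the –OH group gives 8 carbons: the parent is octane.
The principal characteristic group is an alcohol (–OH), named with the suffix -ol.
The numbering direction is chosen so that numbering from this end puts the hydroxyl group at C-4 rather than C-5.
That gives the hydroxyl at C-4; ethyl groups at C-4 and C-5; an iodo group at C-8.
The substituents are ordered alphabetically, ignoring any di-/tri- multipliers.
The name is 4,5-diethyl-8-iodooctan-4-ol.

4,5-diethyl-8-iodooctan-4-ol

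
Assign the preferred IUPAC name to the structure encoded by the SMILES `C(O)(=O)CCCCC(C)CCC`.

The longest chain bearing the –COOH group is 9 carbons long (nonane).
The highest-priority functional group is a carboxylic acid (terminal –COOH), so the name ends in -oic acid.
Choose the numbering such that the carboxylic acid carbon is C-1 by definition.
With this numbering: a methyl group at C-6.
Assembling the pieces gives 6-methylnonanoic acid.

6-methylnonanoic acid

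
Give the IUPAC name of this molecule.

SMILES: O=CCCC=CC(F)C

The longest chain bearing the –CHO group and the multiple bond is 7 carbons long (heptane).
The principal characteristic group is an aldehyde (terminal –CHO), named with the suffix -al.
The chain contains a C=C double bond, so the unsaturation ending is -ene.
The numbering direction is chosen so that the aldehyde carbon is C-1 by definition.
That gives the double bond between C-4 and C-5; a fluoro group at C-6.
Putting it together: 6-fluorohept-4-enal.

6-fluorohept-4-enal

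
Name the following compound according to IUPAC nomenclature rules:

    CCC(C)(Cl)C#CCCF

The longest chain bearing the multiple bond is 7 carbons long (heptane).
A C≡C triple bond in the chain gives the infix -yne-.
Number the chain so that numbering from this end puts the triple bond at C-3 rather than C-4.
That gives the triple bond between C-3 and C-4; a chloro group at C-5; a fluoro group at C-1; a methyl group at C-5.
Substituent prefixes are cited in alphabetical order (multiplying prefixes like di-/tri- are ignored for ordering).
Assembling the pieces gives 5-chloro-1-fluoro-5-methylhept-3-yne.

5-chloro-1-fluoro-5-methylhept-3-yne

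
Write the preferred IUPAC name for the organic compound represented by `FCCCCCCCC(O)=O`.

Counting along the main chain through the –COOH group gives 8 carbons: the parent is octane.
The principal characteristic group is a carboxylic acid (terminal –COOH), named with the suffix -oic acid.
Number the chain so that the carboxylic acid carbon is C-1 by definition.
This places a fluoro group at C-8.
Assembling the pieces gives 8-fluorooctanoic acid.

8-fluorooctanoic acid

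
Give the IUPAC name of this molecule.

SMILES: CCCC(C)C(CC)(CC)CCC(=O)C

Counting along the main chain through the carbonyl gives 9 carbons: the parent is nonane.
A ketone (C=O on an internal carbon) is the principal characteristic group, giving the suffix -one.
Number the chain so that numbering from this end puts the carbonyl group at C-2 rather than C-8.
That gives the carbonyl at C-2; two ethyl groups at C-5; a methyl group at C-6.
Substituent prefixes are cited in alphabetical order (multiplying prefixes like di-/tri- are ignored for ordering).
Putting it together: 5,5-diethyl-6-methylnonan-2-one.

5,5-diethyl-6-methylnonan-2-one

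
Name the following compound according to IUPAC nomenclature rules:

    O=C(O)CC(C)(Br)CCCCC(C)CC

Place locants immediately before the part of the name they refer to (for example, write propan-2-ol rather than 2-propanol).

The longest carbon chain that includes the –COOH group has 10 carbons, so the parent hydride is decane.
The highest-priority functional group is a carboxylic acid (terminal –COOH), so the name ends in -oic acid.
Number the chain so that the carboxylic acid carbon is C-1 by definition.
This places a bromo group at C-3; methyl groups at C-3 and C-8.
Prefixes are listed alphabetically: bromo, methyl.
Assembling the pieces gives 3-bromo-3,8-dimethyldecanoic acid.

3-bromo-3,8-dimethyldecanoic acid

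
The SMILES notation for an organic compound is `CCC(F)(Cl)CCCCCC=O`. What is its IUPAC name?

Counting along the main chain through the –CHO group gives 9 carbons: the parent is nonane.
An aldehyde (terminal –CHO) is the principal characteristic group, giving the suffix -al.
The numbering direction is chosen so that the aldehyde carbon is C-1 by definition.
With this numbering: a chloro group at C-7; a fluoro group at C-7.
Prefixes are listed alphabetically: chloro, fluoro.
Putting it together: 7-chloro-7-fluorononanal.

7-chloro-7-fluorononanal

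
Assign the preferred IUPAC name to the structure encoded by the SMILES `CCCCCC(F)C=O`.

2-fluoroheptanal

Counting along the main chain through the –CHO group gives 7 carbons: the parent is heptane.
The principal characteristic group is an aldehyde (terminal –CHO), named with the suffix -al.
Choose the numbering such that the aldehyde carbon is C-1 by definition.
With this numbering: a fluoro group at C-2.
Putting it together: 2-fluoroheptanal.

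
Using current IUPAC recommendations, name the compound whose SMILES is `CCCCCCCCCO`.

nonan-1-ol

Counting along the main chain through the –OH group gives 9 carbons: the parent is nonane.
An alcohol (–OH) is the principal characteristic group, giving the suffix -ol.
Choose the numbering such that numbering from this end puts the hydroxyl group at C-1 rather than C-9.
With this numbering: the hydroxyl at C-1.
Putting it together: nonan-1-ol.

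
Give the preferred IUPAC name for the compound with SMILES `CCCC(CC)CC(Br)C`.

The longest continuous carbon chain has 7 atoms, so the parent hydride is heptane.
Number the chain so that the substituent locant set {2,4} is lower than {4,6} at the first point of difference.
This places a bromo group at C-2; an ethyl group at C-4.
Prefixes are listed alphabetically: bromo, ethyl.
Putting it together: 2-bromo-4-ethylheptane.

2-bromo-4-ethylheptane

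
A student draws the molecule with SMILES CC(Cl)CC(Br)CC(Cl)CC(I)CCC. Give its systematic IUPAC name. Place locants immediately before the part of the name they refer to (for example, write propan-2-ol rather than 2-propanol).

4-bromo-2,6-dichloro-8-iodoundecane

The longest continuous carbon chain has 11 atoms, so the parent hydride is undecane.
Number the chain so that the substituent locant set {2,4,6,8} is lower than {4,6,8,10} at the first point of difference.
With this numbering: a bromo group at C-4; chloro groups at C-2 and C-6; an iodo group at C-8.
Prefixes are listed alphabetically: bromo, chloro, iodo.
Assembling the pieces gives 4-bromo-2,6-dichloro-8-iodoundecane.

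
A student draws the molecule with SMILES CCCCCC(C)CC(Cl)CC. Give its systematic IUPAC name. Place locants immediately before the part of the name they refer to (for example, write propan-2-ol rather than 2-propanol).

3-chloro-5-methyldecane

The longest continuous carbon chain has 10 atoms, so the parent hydride is decane.
Choose the numbering such that the substituent locant set {3,5} is lower than {6,8} at the first point of difference.
That gives a chloro group at C-3; a methyl group at C-5.
The substituents are ordered alphabetically, ignoring any di-/tri- multipliers.
Assembling the pieces gives 3-chloro-5-methyldecane.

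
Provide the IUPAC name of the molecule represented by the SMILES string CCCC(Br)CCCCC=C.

The longest carbon chain that includes the multiple bond has 10 carbons, so the parent hydride is decane.
A C=C double bond in the chain gives the infix -ene-.
The numbering direction is chosen so that numbering from this end puts the double bond at C-1 rather than C-9.
This places the double bond between C-1 and C-2; a bromo group at C-7.
Putting it together: 7-bromodec-1-ene.

7-bromodec-1-ene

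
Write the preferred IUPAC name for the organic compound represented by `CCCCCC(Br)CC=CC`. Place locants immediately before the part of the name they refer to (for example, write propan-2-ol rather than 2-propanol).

Counting along the main chain through the multiple bond gives 10 carbons: the parent is decane.
The chain contains a C=C double bond, so the unsaturation ending is -ene.
Choose the numbering such that numbering from this end puts the double bond at C-2 rather than C-8.
That gives the double bond between C-2 and C-3; a bromo group at C-5.
The name is 5-bromodec-2-ene.

5-bromodec-2-ene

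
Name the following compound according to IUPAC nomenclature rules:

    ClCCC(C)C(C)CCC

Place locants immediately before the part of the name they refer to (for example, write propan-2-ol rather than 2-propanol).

1-chloro-3,4-dimethylheptane

The longest carbon chain is 7 atoms: the parent is heptane.
Choose the numbering such that the substituent locant set {1,3,4} is lower than {4,5,7} at the first point of difference.
That gives a chloro group at C-1; methyl groups at C-3 and C-4.
Prefixes are listed alphabetically: chloro, methyl.
The name is 1-chloro-3,4-dimethylheptane.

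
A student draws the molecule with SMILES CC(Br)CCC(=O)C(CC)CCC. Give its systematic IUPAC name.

2-bromo-6-ethylnonan-5-one

The longest chain bearing the carbonyl is 9 carbons long (nonane).
The highest-priority functional group is a ketone (C=O on an internal carbon), so the name ends in -one.
The numbering direction is chosen so that the substituent locant set {2,6} is lower than {4,8} at the first point of difference.
This places the carbonyl at C-5; a bromo group at C-2; an ethyl group at C-6.
Substituent prefixes are cited in alphabetical order (multiplying prefixes like di-/tri- are ignored for ordering).
The name is 2-bromo-6-ethylnonan-5-one.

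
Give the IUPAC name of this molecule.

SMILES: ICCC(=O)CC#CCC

Counting along the main chain through the carbonyl and the multiple bond gives 8 carbons: the parent is octane.
The highest-priority functional group is a ketone (C=O on an internal carbon), so the name ends in -one.
A C≡C triple bond in the chain gives the infix -yne-.
Choose the numbering such that numbering from this end puts the carbonyl group at C-3 rather than C-6.
That gives the carbonyl at C-3; the triple bond between C-5 and C-6; an iodo group at C-1.
The name is 1-iodooct-5-yn-3-one.

1-iodooct-5-yn-3-one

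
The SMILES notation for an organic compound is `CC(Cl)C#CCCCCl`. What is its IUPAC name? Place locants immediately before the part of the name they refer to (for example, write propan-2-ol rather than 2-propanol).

2,7-dichlorohept-3-yne

The longest carbon chain that includes the multiple bond has 7 carbons, so the parent hydride is heptane.
The chain contains a C≡C triple bond, so the unsaturation ending is -yne.
The numbering direction is chosen so that numbering from this end puts the triple bond at C-3 rather than C-4.
This places the triple bond between C-3 and C-4; chloro groups at C-2 and C-7.
Assembling the pieces gives 2,7-dichlorohept-3-yne.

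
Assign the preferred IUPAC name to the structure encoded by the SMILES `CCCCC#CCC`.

oct-3-yne

The longest chain bearing the multiple bond is 8 carbons long (octane).
There is one C≡C triple bond, indicated by the ending -yne.
Number the chain so that numbering from this end puts the triple bond at C-3 rather than C-5.
With this numbering: the triple bond between C-3 and C-4.
The name is oct-3-yne.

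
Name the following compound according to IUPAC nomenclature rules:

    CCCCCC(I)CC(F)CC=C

Counting along the main chain through the multiple bond gives 11 carbons: the parent is undecane.
A C=C double bond in the chain gives the infix -ene-.
Choose the numbering such that numbering from this end puts the double bond at C-1 rather than C-10.
This places the double bond between C-1 and C-2; a fluoro group at C-4; an iodo group at C-6.
The substituents are ordered alphabetically, ignoring any di-/tri- multipliers.
Assembling the pieces gives 4-fluoro-6-iodoundec-1-ene.

4-fluoro-6-iodoundec-1-ene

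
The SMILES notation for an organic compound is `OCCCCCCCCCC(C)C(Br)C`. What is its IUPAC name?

11-bromo-10-methyldodecan-1-ol

The longest carbon chain that includes the –OH group has 12 carbons, so the parent hydride is dodecane.
The highest-priority functional group is an alcohol (–OH), so the name ends in -ol.
The numbering direction is chosen so that numbering from this end puts the hydroxyl group at C-1 rather than C-12.
That gives the hydroxyl at C-1; a bromo group at C-11; a methyl group at C-10.
Prefixes are listed alphabetically: bromo, methyl.
The name is 11-bromo-10-methyldodecan-1-ol.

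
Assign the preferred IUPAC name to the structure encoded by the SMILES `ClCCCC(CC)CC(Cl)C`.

The parent chain contains 7 carbons (heptane).
The numbering direction is chosen so that the substituent locant set {1,4,6} is lower than {2,4,7} at the first point of difference.
This places chloro groups at C-1 and C-6; an ethyl group at C-4.
Substituent prefixes are cited in alphabetical order (multiplying prefixes like di-/tri- are ignored for ordering).
Putting it together: 1,6-dichloro-4-ethylheptane.

1,6-dichloro-4-ethylheptane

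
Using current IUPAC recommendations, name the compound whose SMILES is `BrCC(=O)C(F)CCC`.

The longest carbon chain that includes the carbonyl has 6 carbons, so the parent hydride is hexane.
The principal characteristic group is a ketone (C=O on an internal carbon), named with the suffix -one.
The numbering direction is chosen so that numbering from this end puts the carbonyl group at C-2 rather than C-5.
That gives the carbonyl at C-2; a bromo group at C-1; a fluoro group at C-3.
The substituents are ordered alphabetically, ignoring any di-/tri- multipliers.
Assembling the pieces gives 1-bromo-3-fluorohexan-2-one.

1-bromo-3-fluorohexan-2-one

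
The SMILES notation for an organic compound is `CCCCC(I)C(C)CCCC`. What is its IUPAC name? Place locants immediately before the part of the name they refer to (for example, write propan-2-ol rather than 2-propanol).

5-iodo-6-methyldecane

The parent chain contains 10 carbons (decane).
Choose the numbering such that the locant sets are identical either way, so the alphabetically earlier iodo substituent takes the lower locant (5 rather than 6).
This places an iodo group at C-5; a methyl group at C-6.
Substituent prefixes are cited in alphabetical order (multiplying prefixes like di-/tri- are ignored for ordering).
The name is 5-iodo-6-methyldecane.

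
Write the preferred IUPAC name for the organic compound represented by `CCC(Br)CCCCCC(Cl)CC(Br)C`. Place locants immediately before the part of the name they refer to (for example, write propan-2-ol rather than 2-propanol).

2,10-dibromo-4-chlorododecane

The longest carbon chain is 12 atoms: the parent is dodecane.
Number the chain so that the substituent locant set {2,4,10} is lower than {3,9,11} at the first point of difference.
With this numbering: bromo groups at C-2 and C-10; a chloro group at C-4.
Prefixes are listed alphabetically: bromo, chloro.
Putting it together: 2,10-dibromo-4-chlorododecane.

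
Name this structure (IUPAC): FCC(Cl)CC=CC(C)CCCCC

Counting along the main chain through the multiple bond gives 11 carbons: the parent is undecane.
There is one C=C double bond, indicated by the ending -ene.
Choose the numbering such that numbering from this end puts the double bond at C-4 rather than C-7.
With this numbering: the double bond between C-4 and C-5; a chloro group at C-2; a fluoro group at C-1; a methyl group at C-6.
The substituents are ordered alphabetically, ignoring any di-/tri- multipliers.
Assembling the pieces gives 2-chloro-1-fluoro-6-methylundec-4-ene.

2-chloro-1-fluoro-6-methylundec-4-ene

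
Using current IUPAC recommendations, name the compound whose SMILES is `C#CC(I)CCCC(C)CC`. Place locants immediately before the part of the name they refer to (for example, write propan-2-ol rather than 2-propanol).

The longest chain bearing the multiple bond is 9 carbons long (nonane).
A C≡C triple bond in the chain gives the infix -yne-.
The numbering direction is chosen so that numbering from this end puts the triple bond at C-1 rather than C-8.
With this numbering: the triple bond between C-1 and C-2; an iodo group at C-3; a methyl group at C-7.
Substituent prefixes are cited in alphabetical order (multiplying prefixes like di-/tri- are ignored for ordering).
Putting it together: 3-iodo-7-methylnon-1-yne.

3-iodo-7-methylnon-1-yne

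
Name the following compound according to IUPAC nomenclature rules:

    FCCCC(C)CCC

1-fluoro-4-methylheptane

The parent chain contains 7 carbons (heptane).
Number the chain so that the substituent locant set {1,4} is lower than {4,7} at the first point of difference.
This places a fluoro group at C-1; a methyl group at C-4.
Substituent prefixes are cited in alphabetical order (multiplying prefixes like di-/tri- are ignored for ordering).
Putting it together: 1-fluoro-4-methylheptane.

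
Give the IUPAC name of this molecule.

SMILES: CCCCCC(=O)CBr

1-bromoheptan-2-one

The longest carbon chain that includes the carbonyl has 7 carbons, so the parent hydride is heptane.
The highest-priority functional group is a ketone (C=O on an internal carbon), so the name ends in -one.
Choose the numbering such that numbering from this end puts the carbonyl group at C-2 rather than C-6.
This places the carbonyl at C-2; a bromo group at C-1.
Assembling the pieces gives 1-bromoheptan-2-one.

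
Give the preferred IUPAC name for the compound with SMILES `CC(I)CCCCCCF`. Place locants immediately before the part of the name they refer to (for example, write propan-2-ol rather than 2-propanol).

1-fluoro-7-iodooctane

The parent chain contains 8 carbons (octane).
The numbering direction is chosen so that the substituent locant set {1,7} is lower than {2,8} at the first point of difference.
That gives a fluoro group at C-1; an iodo group at C-7.
Substituent prefixes are cited in alphabetical order (multiplying prefixes like di-/tri- are ignored for ordering).
Assembling the pieces gives 1-fluoro-7-iodooctane.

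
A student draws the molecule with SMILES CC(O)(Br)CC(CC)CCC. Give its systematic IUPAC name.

Counting along the main chain through the –OH group gives 7 carbons: the parent is heptane.
An alcohol (–OH) is the principal characteristic group, giving the suffix -ol.
The numbering direction is chosen so that numbering from this end puts the hydroxyl group at C-2 rather than C-6.
This places the hydroxyl at C-2; a bromo group at C-2; an ethyl group at C-4.
The substituents are ordered alphabetically, ignoring any di-/tri- multipliers.
Assembling the pieces gives 2-bromo-4-ethylheptan-2-ol.

2-bromo-4-ethylheptan-2-ol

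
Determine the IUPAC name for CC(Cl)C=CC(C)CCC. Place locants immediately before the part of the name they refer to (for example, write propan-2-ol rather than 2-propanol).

2-chloro-5-methyloct-3-ene

Counting along the main chain through the multiple bond gives 8 carbons: the parent is octane.
There is one C=C double bond, indicated by the ending -ene.
Number the chain so that numbering from this end puts the double bond at C-3 rather than C-5.
That gives the double bond between C-3 and C-4; a chloro group at C-2; a methyl group at C-5.
The substituents are ordered alphabetically, ignoring any di-/tri- multipliers.
Assembling the pieces gives 2-chloro-5-methyloct-3-ene.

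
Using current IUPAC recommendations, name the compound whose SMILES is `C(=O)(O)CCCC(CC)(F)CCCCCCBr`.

11-bromo-5-ethyl-5-fluoroundecanoic acid

The longest carbon chain that includes the –COOH group has 11 carbons, so the parent hydride is undecane.
The highest-priority functional group is a carboxylic acid (terminal –COOH), so the name ends in -oic acid.
Choose the numbering such that the carboxylic acid carbon is C-1 by definition.
With this numbering: a bromo group at C-11; an ethyl group at C-5; a fluoro group at C-5.
The substituents are ordered alphabetically, ignoring any di-/tri- multipliers.
The name is 11-bromo-5-ethyl-5-fluoroundecanoic acid.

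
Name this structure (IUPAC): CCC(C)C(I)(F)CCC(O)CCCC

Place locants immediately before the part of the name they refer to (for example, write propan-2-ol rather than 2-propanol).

8-fluoro-8-iodo-9-methylundecan-5-ol

Counting along the main chain through the –OH group gives 11 carbons: the parent is undecane.
The highest-priority functional group is an alcohol (–OH), so the name ends in -ol.
Choose the numbering such that numbering from this end puts the hydroxyl group at C-5 rather than C-7.
With this numbering: the hydroxyl at C-5; a fluoro group at C-8; an iodo group at C-8; a methyl group at C-9.
Prefixes are listed alphabetically: fluoro, iodo, methyl.
Assembling the pieces gives 8-fluoro-8-iodo-9-methylundecan-5-ol.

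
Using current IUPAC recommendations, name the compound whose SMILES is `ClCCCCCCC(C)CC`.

The longest continuous carbon chain has 9 atoms, so the parent hydride is nonane.
Choose the numbering such that the substituent locant set {1,7} is lower than {3,9} at the first point of difference.
That gives a chloro group at C-1; a methyl group at C-7.
Substituent prefixes are cited in alphabetical order (multiplying prefixes like di-/tri- are ignored for ordering).
The name is 1-chloro-7-methylnonane.

1-chloro-7-methylnonane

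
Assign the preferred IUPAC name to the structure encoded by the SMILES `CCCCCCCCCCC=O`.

undecanal

The longest chain bearing the –CHO group is 11 carbons long (undecane).
The highest-priority functional group is an aldehyde (terminal –CHO), so the name ends in -al.
Choose the numbering such that the aldehyde carbon is C-1 by definition.
The name is undecanal.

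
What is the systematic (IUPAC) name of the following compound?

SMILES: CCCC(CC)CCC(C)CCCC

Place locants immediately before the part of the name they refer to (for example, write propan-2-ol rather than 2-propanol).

4-ethyl-7-methylundecane

The longest carbon chain is 11 atoms: the parent is undecane.
The numbering direction is chosen so that the substituent locant set {4,7} is lower than {5,8} at the first point of difference.
That gives an ethyl group at C-4; a methyl group at C-7.
Prefixes are listed alphabetically: ethyl, methyl.
Putting it together: 4-ethyl-7-methylundecane.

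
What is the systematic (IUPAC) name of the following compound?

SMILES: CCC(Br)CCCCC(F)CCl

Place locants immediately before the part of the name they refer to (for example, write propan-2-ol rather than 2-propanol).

7-bromo-1-chloro-2-fluorononane

The longest carbon chain is 9 atoms: the parent is nonane.
The numbering direction is chosen so that the substituent locant set {1,2,7} is lower than {3,8,9} at the first point of difference.
That gives a bromo group at C-7; a chloro group at C-1; a fluoro group at C-2.
Prefixes are listed alphabetically: bromo, chloro, fluoro.
Putting it together: 7-bromo-1-chloro-2-fluorononane.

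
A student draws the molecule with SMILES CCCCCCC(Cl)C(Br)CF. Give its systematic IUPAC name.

2-bromo-3-chloro-1-fluorononane

The longest continuous carbon chain has 9 atoms, so the parent hydride is nonane.
The numbering direction is chosen so that the substituent locant set {1,2,3} is lower than {7,8,9} at the first point of difference.
This places a bromo group at C-2; a chloro group at C-3; a fluoro group at C-1.
Substituent prefixes are cited in alphabetical order (multiplying prefixes like di-/tri- are ignored for ordering).
The name is 2-bromo-3-chloro-1-fluorononane.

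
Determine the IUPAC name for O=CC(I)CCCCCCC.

The longest carbon chain that includes the –CHO group has 9 carbons, so the parent hydride is nonane.
The principal characteristic group is an aldehyde (terminal –CHO), named with the suffix -al.
Number the chain so that the aldehyde carbon is C-1 by definition.
This places an iodo group at C-2.
Putting it together: 2-iodononanal.

2-iodononanal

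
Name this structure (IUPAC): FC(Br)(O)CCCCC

1-bromo-1-fluorohexan-1-ol

Counting along the main chain through the –OH group gives 6 carbons: the parent is hexane.
The principal characteristic group is an alcohol (–OH), named with the suffix -ol.
Number the chain so that numbering from this end puts the hydroxyl group at C-1 rather than C-6.
This places the hydroxyl at C-1; a bromo group at C-1; a fluoro group at C-1.
The substituents are ordered alphabetically, ignoring any di-/tri- multipliers.
The name is 1-bromo-1-fluorohexan-1-ol.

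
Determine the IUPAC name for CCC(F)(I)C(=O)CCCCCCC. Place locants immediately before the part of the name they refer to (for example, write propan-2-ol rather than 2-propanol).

The longest chain bearing the carbonyl is 11 carbons long (undecane).
A ketone (C=O on an internal carbon) is the principal characteristic group, giving the suffix -one.
Choose the numbering such that numbering from this end puts the carbonyl group at C-4 rather than C-8.
That gives the carbonyl at C-4; a fluoro group at C-3; an iodo group at C-3.
Substituent prefixes are cited in alphabetical order (multiplying prefixes like di-/tri- are ignored for ordering).
The name is 3-fluoro-3-iodoundecan-4-one.

3-fluoro-3-iodoundecan-4-one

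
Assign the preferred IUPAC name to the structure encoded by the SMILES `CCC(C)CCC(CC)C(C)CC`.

The longest continuous carbon chain has 9 atoms, so the parent hydride is nonane.
Number the chain so that the substituent locant set {3,4,7} is lower than {3,6,7} at the first point of difference.
With this numbering: an ethyl group at C-4; methyl groups at C-3 and C-7.
Substituent prefixes are cited in alphabetical order (multiplying prefixes like di-/tri- are ignored for ordering).
The name is 4-ethyl-3,7-dimethylnonane.

4-ethyl-3,7-dimethylnonane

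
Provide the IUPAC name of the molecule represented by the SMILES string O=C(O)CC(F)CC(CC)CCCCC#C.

5-ethyl-3-fluoroundec-10-ynoic acid

The longest carbon chain that includes the –COOH group and the multiple bond has 11 carbons, so the parent hydride is undecane.
The principal characteristic group is a carboxylic acid (terminal –COOH), named with the suffix -oic acid.
A C≡C triple bond in the chain gives the infix -yne-.
The numbering direction is chosen so that the carboxylic acid carbon is C-1 by definition.
That gives the triple bond between C-10 and C-11; an ethyl group at C-5; a fluoro group at C-3.
Prefixes are listed alphabetically: ethyl, fluoro.
Assembling the pieces gives 5-ethyl-3-fluoroundec-10-ynoic acid.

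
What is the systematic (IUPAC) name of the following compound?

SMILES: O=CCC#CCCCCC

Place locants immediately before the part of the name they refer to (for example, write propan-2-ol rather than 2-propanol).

non-3-ynal

The longest chain bearing the –CHO group and the multiple bond is 9 carbons long (nonane).
An aldehyde (terminal –CHO) is the principal characteristic group, giving the suffix -al.
A C≡C triple bond in the chain gives the infix -yne-.
The numbering direction is chosen so that the aldehyde carbon is C-1 by definition.
That gives the triple bond between C-3 and C-4.
Putting it together: non-3-ynal.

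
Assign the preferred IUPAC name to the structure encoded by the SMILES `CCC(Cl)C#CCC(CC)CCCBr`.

Counting along the main chain through the multiple bond gives 10 carbons: the parent is decane.
There is one C≡C triple bond, indicated by the ending -yne.
Choose the numbering such that numbering from this end puts the triple bond at C-4 rather than C-6.
With this numbering: the triple bond between C-4 and C-5; a bromo group at C-10; a chloro group at C-3; an ethyl group at C-7.
The substituents are ordered alphabetically, ignoring any di-/tri- multipliers.
Putting it together: 10-bromo-3-chloro-7-ethyldec-4-yne.

10-bromo-3-chloro-7-ethyldec-4-yne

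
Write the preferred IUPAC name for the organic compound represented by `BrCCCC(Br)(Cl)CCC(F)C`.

1,4-dibromo-4-chloro-7-fluorooctane

The parent chain contains 8 carbons (octane).
Number the chain so that the substituent locant set {1,4,4,7} is lower than {2,5,5,8} at the first point of difference.
That gives bromo groups at C-1 and C-4; a chloro group at C-4; a fluoro group at C-7.
The substituents are ordered alphabetically, ignoring any di-/tri- multipliers.
Putting it together: 1,4-dibromo-4-chloro-7-fluorooctane.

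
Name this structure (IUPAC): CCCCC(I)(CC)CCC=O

The longest carbon chain that includes the –CHO group has 8 carbons, so the parent hydride is octane.
The principal characteristic group is an aldehyde (terminal –CHO), named with the suffix -al.
Number the chain so that the aldehyde carbon is C-1 by definition.
That gives an ethyl group at C-4; an iodo group at C-4.
Substituent prefixes are cited in alphabetical order (multiplying prefixes like di-/tri- are ignored for ordering).
Putting it together: 4-ethyl-4-iodooctanal.

4-ethyl-4-iodooctanal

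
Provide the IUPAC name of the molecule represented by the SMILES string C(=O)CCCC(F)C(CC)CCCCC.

6-ethyl-5-fluoroundecanal

Counting along the main chain through the –CHO group gives 11 carbons: the parent is undecane.
An aldehyde (terminal –CHO) is the principal characteristic group, giving the suffix -al.
Choose the numbering such that the aldehyde carbon is C-1 by definition.
That gives an ethyl group at C-6; a fluoro group at C-5.
Substituent prefixes are cited in alphabetical order (multiplying prefixes like di-/tri- are ignored for ordering).
Putting it together: 6-ethyl-5-fluoroundecanal.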